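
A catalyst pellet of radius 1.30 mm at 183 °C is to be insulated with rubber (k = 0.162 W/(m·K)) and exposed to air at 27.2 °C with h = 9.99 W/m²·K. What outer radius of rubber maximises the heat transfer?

For a sphere, r_cr = 2k_ins/h = 2·0.162/9.99 = 0.0324 m = 3.24 cm

r_cr = 3.24 cm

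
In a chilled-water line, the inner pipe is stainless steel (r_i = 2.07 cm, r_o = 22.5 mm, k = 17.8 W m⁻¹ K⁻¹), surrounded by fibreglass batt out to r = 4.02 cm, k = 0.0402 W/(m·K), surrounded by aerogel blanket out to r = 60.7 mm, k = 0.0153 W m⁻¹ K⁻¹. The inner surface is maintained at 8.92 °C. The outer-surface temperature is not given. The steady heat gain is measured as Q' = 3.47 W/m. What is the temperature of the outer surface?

T_out = 31.8 °C

Sum the resistances:
  R'_stainless steel = ln(0.0225/0.0207)/(2πk) = 0.08338/(2π·17.8) = 7.455×10^-4 m·K/W
  R'_fibreglass batt = ln(0.0402/0.0225)/(2πk) = 0.5804/(2π·0.0402) = 2.298 m·K/W
  R'_aerogel blanket = ln(0.0607/0.0402)/(2πk) = 0.4121/(2π·0.0153) = 4.287 m·K/W
ΣR = 6.585 m·K/W
ΔT = Q'·ΣR = 3.47 × 6.585 = 22.85 K
Heat flows inward, so T_out = T_in + ΔT = 8.92 + 22.85 = 31.8 °C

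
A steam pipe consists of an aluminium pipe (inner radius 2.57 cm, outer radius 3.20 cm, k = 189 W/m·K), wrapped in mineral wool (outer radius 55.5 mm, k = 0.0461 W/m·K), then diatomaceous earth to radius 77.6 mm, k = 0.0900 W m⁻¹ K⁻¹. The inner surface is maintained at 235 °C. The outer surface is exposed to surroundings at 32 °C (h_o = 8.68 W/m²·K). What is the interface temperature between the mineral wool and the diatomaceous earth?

Treat each layer as a resistance in series:
  R'_aluminium = ln(0.0320/0.0257)/(2πk) = 0.2192/(2π·189) = 1.846×10^-4 m·K/W
  R'_mineral wool = ln(0.0555/0.0320)/(2πk) = 0.5506/(2π·0.0461) = 1.901 m·K/W
  R'_diatomaceous earth = ln(0.0776/0.0555)/(2πk) = 0.3352/(2π·0.0900) = 0.5927 m·K/W
  R'_conv,out = 1/(2πr h) = 1/(2π·0.0776·8.68) = 0.2363 m·K/W
ΣR = 1.846×10^-4 + 1.901 + 0.5927 + 0.2363 = 2.730 m·K/W
Q' = ΔT/ΣR = (235 °C − 32 °C)/2.730 = 74.36 W/m
From the inner boundary to the mineral wool/diatomaceous earth interface, ΣR_partial = 1.901 m·K/W.
T_interface = T_in − Q'·ΣR_partial = 235 °C − (74.36)(1.901) = 93.6 °C

T = 93.6 °C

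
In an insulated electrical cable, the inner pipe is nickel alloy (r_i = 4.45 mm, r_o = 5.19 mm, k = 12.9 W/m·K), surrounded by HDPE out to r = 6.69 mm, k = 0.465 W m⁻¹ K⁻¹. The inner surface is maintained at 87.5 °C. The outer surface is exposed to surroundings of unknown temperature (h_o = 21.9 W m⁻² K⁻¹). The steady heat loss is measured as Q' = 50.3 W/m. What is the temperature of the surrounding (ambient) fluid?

Series resistances:
  R'_nickel alloy = ln(0.00519/0.00445)/(2πk) = 0.1538/(2π·12.9) = 0.001898 m·K/W
  R'_HDPE = ln(0.00669/0.00519)/(2πk) = 0.2539/(2π·0.465) = 0.08690 m·K/W
  R'_conv,out = 1/(2πr h) = 1/(2π·0.00669·21.9) = 1.086 m·K/W
ΣR = 1.175 m·K/W
ΔT = Q'·ΣR = 50.3 × 1.175 = 59.10 K
Heat flows outward, so T_out = T_in − ΔT = 87.5 − 59.10 = 28.4 °C

T_out = 28.4 °C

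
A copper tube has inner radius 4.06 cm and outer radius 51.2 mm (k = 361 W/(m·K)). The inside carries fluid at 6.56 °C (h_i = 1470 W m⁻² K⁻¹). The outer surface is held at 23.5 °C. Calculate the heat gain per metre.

Series thermal resistances, inner to outer:
  R'_conv,in = 1/(2πr h) = 1/(2π·0.0406·1470) = 0.002667 m·K/W
  R'_copper = ln(0.0512/0.0406)/(2πk) = 0.2320/(2π·361) = 1.023×10^-4 m·K/W
ΣR = 0.002667 + 1.023×10^-4 = 0.002769 m·K/W
Q' = ΔT/ΣR = (6.56 °C − 23.5 °C)/0.002769 = -6120 W/m
(Negative Q' ⇒ heat flows inward; heat gain = 6120 W/m.)

Q' = 6.12 kW/m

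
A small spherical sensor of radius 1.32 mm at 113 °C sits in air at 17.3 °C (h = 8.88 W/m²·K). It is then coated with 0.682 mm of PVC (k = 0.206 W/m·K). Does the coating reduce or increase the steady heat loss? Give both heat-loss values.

increases: 0.0186 → 0.0410 W

Critical radius for a sphere: r_cr = 2k/h = 0.0464 m = 4.64 cm.
Outer radius after coating: r₂ = 0.00132 + 6.82×10^-4 = 0.002002 m.
Since r₁ < r_cr and r₂ ≤ r_cr, the coating moves toward the maximum at r_cr — heat loss rises.
Bare: R = 1/(4πr₁²h) = 5143 K/W; Q = 95.7/5143 = 0.0186 W.
Coated: R = R_cond + R_conv = 2336 K/W; Q = 95.7/2336 = 0.0410 W.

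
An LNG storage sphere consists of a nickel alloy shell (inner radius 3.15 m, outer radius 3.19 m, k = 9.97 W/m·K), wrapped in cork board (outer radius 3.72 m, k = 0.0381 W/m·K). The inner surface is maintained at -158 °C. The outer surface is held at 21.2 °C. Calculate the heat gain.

Resistance network (inner→outer):
  R_nickel alloy = (1/3.15 − 1/3.19)/(4πk) = 0.003981/(4π·9.97) = 3.177×10^-5 K/W
  R_cork board = (1/3.19 − 1/3.72)/(4πk) = 0.04466/(4π·0.0381) = 0.09328 K/W
ΣR = 3.177×10^-5 + 0.09328 = 0.09331 K/W
Q = ΔT/ΣR = (-158 °C − 21.2 °C)/0.09331 = -1920 W
(Negative Q ⇒ heat flows inward; heat gain = 1920 W.)

Q = 1920 W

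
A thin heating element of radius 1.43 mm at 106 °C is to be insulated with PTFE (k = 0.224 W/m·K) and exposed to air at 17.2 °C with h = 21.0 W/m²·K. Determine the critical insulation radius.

For a cylinder, r_cr = k_ins/h = 0.224/21.0 = 0.0107 m = 1.07 cm

r_cr = 1.07 cm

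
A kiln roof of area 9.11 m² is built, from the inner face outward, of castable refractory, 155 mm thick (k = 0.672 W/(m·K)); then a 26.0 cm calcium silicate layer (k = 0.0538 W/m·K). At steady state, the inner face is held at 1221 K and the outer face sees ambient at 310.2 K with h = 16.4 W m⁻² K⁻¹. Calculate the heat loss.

Q = 1620 W

Resistance network (inner→outer):
  R_castable refractory = L/(kA) = 0.155/(0.672·9.11) = 0.02532 K/W
  R_calcium silicate = L/(kA) = 0.260/(0.0538·9.11) = 0.5305 K/W
  R_conv,out = 1/(hA) = 1/(16.4·9.11) = 0.006693 K/W
ΣR = 0.02532 + 0.5305 + 0.006693 = 0.5625 K/W
Q = ΔT/ΣR = (1221 K − 310.2 K)/0.5625 = 1620 W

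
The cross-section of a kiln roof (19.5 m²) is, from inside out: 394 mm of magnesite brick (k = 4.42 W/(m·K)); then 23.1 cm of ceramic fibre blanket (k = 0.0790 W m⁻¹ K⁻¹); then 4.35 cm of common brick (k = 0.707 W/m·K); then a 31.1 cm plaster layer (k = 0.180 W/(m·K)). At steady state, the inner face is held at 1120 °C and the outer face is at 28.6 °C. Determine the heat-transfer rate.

Q = 4430 W

Series thermal resistances, inner to outer:
  R_magnesite brick = L/(kA) = 0.394/(4.42·19.5) = 0.004571 K/W
  R_ceramic fibre blanket = L/(kA) = 0.231/(0.0790·19.5) = 0.1500 K/W
  R_common brick = L/(kA) = 0.0435/(0.707·19.5) = 0.003155 K/W
  R_plaster = L/(kA) = 0.311/(0.180·19.5) = 0.08860 K/W
ΣR = 0.004571 + 0.1500 + 0.003155 + 0.08860 = 0.2463 K/W
Q = ΔT/ΣR = (1120 °C − 28.6 °C)/0.2463 = 4430 W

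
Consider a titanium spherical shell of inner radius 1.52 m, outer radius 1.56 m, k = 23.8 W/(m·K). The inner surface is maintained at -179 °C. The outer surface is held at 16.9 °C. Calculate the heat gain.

Q = 4πk·ΔT/(1/r₁ − 1/r₂) = 4π × 23.8 × 195.9 / (1/1.52 − 1/1.56) = 3.47×10^6 W

Q = 3.47×10^6 W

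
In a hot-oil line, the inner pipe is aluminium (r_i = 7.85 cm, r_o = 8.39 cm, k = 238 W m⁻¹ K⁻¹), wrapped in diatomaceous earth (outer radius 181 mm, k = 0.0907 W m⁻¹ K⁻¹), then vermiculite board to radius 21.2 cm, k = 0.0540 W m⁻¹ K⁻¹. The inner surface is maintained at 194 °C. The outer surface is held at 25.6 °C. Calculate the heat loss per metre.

Q' = 92.8 W/m

Resistance network (inner→outer):
  R'_aluminium = ln(0.0839/0.0785)/(2πk) = 0.06653/(2π·238) = 4.449×10^-5 m·K/W
  R'_diatomaceous earth = ln(0.181/0.0839)/(2πk) = 0.7689/(2π·0.0907) = 1.349 m·K/W
  R'_vermiculite board = ln(0.212/0.181)/(2πk) = 0.1581/(2π·0.0540) = 0.4659 m·K/W
ΣR = 4.449×10^-5 + 1.349 + 0.4659 = 1.815 m·K/W
Q' = ΔT/ΣR = (194 °C − 25.6 °C)/1.815 = 92.8 W/m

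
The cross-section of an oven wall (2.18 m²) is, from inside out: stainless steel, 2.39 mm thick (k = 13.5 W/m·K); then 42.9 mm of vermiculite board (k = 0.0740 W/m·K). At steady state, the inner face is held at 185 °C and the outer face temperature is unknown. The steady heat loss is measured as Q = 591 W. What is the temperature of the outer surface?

Series resistances:
  R_stainless steel = L/(kA) = 0.00239/(13.5·2.18) = 8.121×10^-5 K/W
  R_vermiculite board = L/(kA) = 0.0429/(0.0740·2.18) = 0.2659 K/W
ΣR = 0.2660 K/W
ΔT = Q·ΣR = 591 × 0.2660 = 157.2 K
Heat flows outward, so T_out = T_in − ΔT = 185 − 157.2 = 27.8 °C

T_out = 27.8 °C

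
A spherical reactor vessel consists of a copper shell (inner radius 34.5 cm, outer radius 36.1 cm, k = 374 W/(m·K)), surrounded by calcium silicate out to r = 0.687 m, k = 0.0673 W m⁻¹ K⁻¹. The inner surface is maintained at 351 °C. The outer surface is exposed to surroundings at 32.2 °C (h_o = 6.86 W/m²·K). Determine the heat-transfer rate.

Treat each layer as a resistance in series:
  R_copper = (1/0.345 − 1/0.361)/(4πk) = 0.1285/(4π·374) = 2.733×10^-5 K/W
  R_calcium silicate = (1/0.361 − 1/0.687)/(4πk) = 1.314/(4π·0.0673) = 1.554 K/W
  R_conv,out = 1/(4πr²h) = 1/(4π·0.687²·6.86) = 0.02458 K/W
ΣR = 2.733×10^-5 + 1.554 + 0.02458 = 1.579 K/W
Q = ΔT/ΣR = (351 °C − 32.2 °C)/1.579 = 202 W

Q = 202 W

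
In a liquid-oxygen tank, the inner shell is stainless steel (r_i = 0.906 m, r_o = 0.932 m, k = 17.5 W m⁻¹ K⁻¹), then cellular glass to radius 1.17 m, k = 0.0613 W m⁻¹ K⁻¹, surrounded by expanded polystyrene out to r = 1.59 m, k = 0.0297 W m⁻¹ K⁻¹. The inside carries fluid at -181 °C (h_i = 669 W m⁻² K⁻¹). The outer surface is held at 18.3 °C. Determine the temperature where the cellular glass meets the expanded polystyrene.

Series thermal resistances, inner to outer:
  R_conv,in = 1/(4πr²h) = 1/(4π·0.906²·669) = 1.449×10^-4 K/W
  R_stainless steel = (1/0.906 − 1/0.932)/(4πk) = 0.03079/(4π·17.5) = 1.400×10^-4 K/W
  R_cellular glass = (1/0.932 − 1/1.17)/(4πk) = 0.2183/(4π·0.0613) = 0.2833 K/W
  R_expanded polystyrene = (1/1.17 − 1/1.59)/(4πk) = 0.2258/(4π·0.0297) = 0.6049 K/W
ΣR = 1.449×10^-4 + 1.400×10^-4 + 0.2833 + 0.6049 = 0.8885 K/W
Q = ΔT/ΣR = (-181 °C − 18.3 °C)/0.8885 = -224.3 W
From the inner boundary to the cellular glass/expanded polystyrene interface, ΣR_partial = 0.2836 K/W.
T_interface = T_in − Q·ΣR_partial = -181 °C − (-224.3)(0.2836) = -117 °C

T = -117 °C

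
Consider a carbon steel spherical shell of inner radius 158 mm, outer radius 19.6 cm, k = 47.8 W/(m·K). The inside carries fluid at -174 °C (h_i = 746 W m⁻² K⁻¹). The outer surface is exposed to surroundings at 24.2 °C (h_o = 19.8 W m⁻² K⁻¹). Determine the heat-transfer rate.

Q = 1790 W

Treat each layer as a resistance in series:
  R_conv,in = 1/(4πr²h) = 1/(4π·0.158²·746) = 0.004273 K/W
  R_carbon steel = (1/0.158 − 1/0.196)/(4πk) = 1.227/(4π·47.8) = 0.002043 K/W
  R_conv,out = 1/(4πr²h) = 1/(4π·0.196²·19.8) = 0.1046 K/W
ΣR = 0.004273 + 0.002043 + 0.1046 = 0.1109 K/W
Q = ΔT/ΣR = (-174 °C − 24.2 °C)/0.1109 = -1790 W
(Negative Q ⇒ heat flows inward; heat gain = 1790 W.)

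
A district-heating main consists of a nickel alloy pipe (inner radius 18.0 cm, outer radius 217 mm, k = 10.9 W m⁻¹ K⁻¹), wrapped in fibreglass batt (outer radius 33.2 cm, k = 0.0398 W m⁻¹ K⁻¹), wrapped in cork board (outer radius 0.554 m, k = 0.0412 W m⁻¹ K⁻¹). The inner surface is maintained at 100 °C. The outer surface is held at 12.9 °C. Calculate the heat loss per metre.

Q' = 23.7 W/m

Series thermal resistances, inner to outer:
  R'_nickel alloy = ln(0.217/0.180)/(2πk) = 0.1869/(2π·10.9) = 0.002730 m·K/W
  R'_fibreglass batt = ln(0.332/0.217)/(2πk) = 0.4252/(2π·0.0398) = 1.700 m·K/W
  R'_cork board = ln(0.554/0.332)/(2πk) = 0.5120/(2π·0.0412) = 1.978 m·K/W
ΣR = 0.002730 + 1.700 + 1.978 = 3.681 m·K/W
Q' = ΔT/ΣR = (100 °C − 12.9 °C)/3.681 = 23.7 W/m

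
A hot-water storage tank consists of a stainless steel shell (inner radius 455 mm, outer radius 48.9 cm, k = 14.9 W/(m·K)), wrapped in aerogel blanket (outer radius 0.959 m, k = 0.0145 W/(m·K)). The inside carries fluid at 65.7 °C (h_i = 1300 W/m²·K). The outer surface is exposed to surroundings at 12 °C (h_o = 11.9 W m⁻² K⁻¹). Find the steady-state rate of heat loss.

Series thermal resistances, inner to outer:
  R_conv,in = 1/(4πr²h) = 1/(4π·0.455²·1300) = 2.957×10^-4 K/W
  R_stainless steel = (1/0.455 − 1/0.489)/(4πk) = 0.1528/(4π·14.9) = 8.161×10^-4 K/W
  R_aerogel blanket = (1/0.489 − 1/0.959)/(4πk) = 1.002/(4π·0.0145) = 5.500 K/W
  R_conv,out = 1/(4πr²h) = 1/(4π·0.959²·11.9) = 0.007271 K/W
ΣR = 2.957×10^-4 + 8.161×10^-4 + 5.500 + 0.007271 = 5.508 K/W
Q = ΔT/ΣR = (65.7 °C − 12 °C)/5.508 = 9.75 W

Q = 9.75 W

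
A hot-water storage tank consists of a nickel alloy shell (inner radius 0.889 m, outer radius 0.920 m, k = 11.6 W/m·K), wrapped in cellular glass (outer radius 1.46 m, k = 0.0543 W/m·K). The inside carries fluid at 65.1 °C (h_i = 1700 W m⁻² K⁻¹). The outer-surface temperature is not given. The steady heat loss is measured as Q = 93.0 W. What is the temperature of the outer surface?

T_out = 10.3 °C

Series resistances:
  R_conv,in = 1/(4πr²h) = 1/(4π·0.889²·1700) = 5.923×10^-5 K/W
  R_nickel alloy = (1/0.889 − 1/0.920)/(4πk) = 0.03790/(4π·11.6) = 2.600×10^-4 K/W
  R_cellular glass = (1/0.920 − 1/1.46)/(4πk) = 0.4020/(4π·0.0543) = 0.5892 K/W
ΣR = 0.5895 K/W
ΔT = Q·ΣR = 93.0 × 0.5895 = 54.82 K
Heat flows outward, so T_out = T_in − ΔT = 65.1 − 54.82 = 10.3 °C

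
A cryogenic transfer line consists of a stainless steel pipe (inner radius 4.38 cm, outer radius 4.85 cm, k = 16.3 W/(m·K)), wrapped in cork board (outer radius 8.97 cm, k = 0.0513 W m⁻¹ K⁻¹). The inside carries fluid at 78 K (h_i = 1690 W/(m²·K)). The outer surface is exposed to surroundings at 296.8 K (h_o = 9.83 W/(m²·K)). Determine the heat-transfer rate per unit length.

Series thermal resistances, inner to outer:
  R'_conv,in = 1/(2πr h) = 1/(2π·0.0438·1690) = 0.002150 m·K/W
  R'_stainless steel = ln(0.0485/0.0438)/(2πk) = 0.1019/(2π·16.3) = 9.953×10^-4 m·K/W
  R'_cork board = ln(0.0897/0.0485)/(2πk) = 0.6149/(2π·0.0513) = 1.908 m·K/W
  R'_conv,out = 1/(2πr h) = 1/(2π·0.0897·9.83) = 0.1805 m·K/W
ΣR = 0.002150 + 9.953×10^-4 + 1.908 + 0.1805 = 2.092 m·K/W
Q' = ΔT/ΣR = (78 K − 296.8 K)/2.092 = -105 W/m
(Negative Q' ⇒ heat flows inward; heat gain = 105 W/m.)

Q' = 105 W/m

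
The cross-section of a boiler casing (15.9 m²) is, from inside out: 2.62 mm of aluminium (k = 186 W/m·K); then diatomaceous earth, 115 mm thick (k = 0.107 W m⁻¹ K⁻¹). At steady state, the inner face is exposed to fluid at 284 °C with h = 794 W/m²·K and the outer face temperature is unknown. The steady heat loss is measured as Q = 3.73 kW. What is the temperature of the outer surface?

Sum the resistances:
  R_conv,in = 1/(hA) = 1/(794·15.9) = 7.921×10^-5 K/W
  R_aluminium = L/(kA) = 0.00262/(186·15.9) = 8.859×10^-7 K/W
  R_diatomaceous earth = L/(kA) = 0.115/(0.107·15.9) = 0.06760 K/W
ΣR = 0.06768 K/W
ΔT = Q·ΣR = 3730 × 0.06768 = 252.4 K
Heat flows outward, so T_out = T_in − ΔT = 284 − 252.4 = 31.6 °C

T_out = 31.6 °C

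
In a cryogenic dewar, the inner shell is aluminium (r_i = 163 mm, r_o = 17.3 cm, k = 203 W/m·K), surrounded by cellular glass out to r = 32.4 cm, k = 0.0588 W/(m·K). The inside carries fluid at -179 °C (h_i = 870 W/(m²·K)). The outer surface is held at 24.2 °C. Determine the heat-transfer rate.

Treat each layer as a resistance in series:
  R_conv,in = 1/(4πr²h) = 1/(4π·0.163²·870) = 0.003443 K/W
  R_aluminium = (1/0.163 − 1/0.173)/(4πk) = 0.3546/(4π·203) = 1.390×10^-4 K/W
  R_cellular glass = (1/0.173 − 1/0.324)/(4πk) = 2.694/(4π·0.0588) = 3.646 K/W
ΣR = 0.003443 + 1.390×10^-4 + 3.646 = 3.650 K/W
Q = ΔT/ΣR = (-179 °C − 24.2 °C)/3.650 = -55.7 W
(Negative Q ⇒ heat flows inward; heat gain = 55.7 W.)

Q = 55.7 W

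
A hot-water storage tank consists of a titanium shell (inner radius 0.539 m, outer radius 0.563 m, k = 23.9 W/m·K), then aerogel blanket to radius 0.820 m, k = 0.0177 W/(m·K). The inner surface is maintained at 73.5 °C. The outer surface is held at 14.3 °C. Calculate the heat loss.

Treat each layer as a resistance in series:
  R_titanium = (1/0.539 − 1/0.563)/(4πk) = 0.07909/(4π·23.9) = 2.633×10^-4 K/W
  R_aerogel blanket = (1/0.563 − 1/0.820)/(4πk) = 0.5567/(4π·0.0177) = 2.503 K/W
ΣR = 2.633×10^-4 + 2.503 = 2.503 K/W
Q = ΔT/ΣR = (73.5 °C − 14.3 °C)/2.503 = 23.7 W

Q = 23.7 W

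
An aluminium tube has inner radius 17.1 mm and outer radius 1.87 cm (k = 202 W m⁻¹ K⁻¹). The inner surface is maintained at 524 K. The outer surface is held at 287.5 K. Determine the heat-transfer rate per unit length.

Q' = 2πk·ΔT/ln(r₂/r₁) = 2π × 202 × 236.5 / ln(0.0187/0.0171) = 3.36×10^6 W/m

Q' = 3360 kW/m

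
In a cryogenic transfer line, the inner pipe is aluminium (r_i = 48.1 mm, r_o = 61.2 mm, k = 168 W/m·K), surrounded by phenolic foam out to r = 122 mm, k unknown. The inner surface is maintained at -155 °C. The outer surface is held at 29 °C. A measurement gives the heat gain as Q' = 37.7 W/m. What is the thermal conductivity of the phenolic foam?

ΣR = ΔT/Q' = |-155 − 29|/37.7 = 4.881 m·K/W
Known resistances:
  R'_aluminium = ln(0.0612/0.0481)/(2πk) = 0.2409/(2π·168) = 2.282×10^-4 m·K/W
R_phenolic foam = ΣR − ΣR_known = 4.881 − 2.282×10^-4 = 4.881 m·K/W
ln(r₂/r₁)/(2πk) = 4.881 ⇒ k = 0.6899/(2π·4.881) = 0.0225 W/m·K

k = 0.0225 W/m·K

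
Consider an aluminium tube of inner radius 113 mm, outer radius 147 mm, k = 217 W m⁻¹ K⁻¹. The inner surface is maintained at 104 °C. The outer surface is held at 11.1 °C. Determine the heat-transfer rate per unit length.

Q' = 4.82×10^5 W/m

Q' = 2πk·ΔT/ln(r₂/r₁) = 2π × 217 × 92.9 / ln(0.147/0.113) = 4.82×10^5 W/m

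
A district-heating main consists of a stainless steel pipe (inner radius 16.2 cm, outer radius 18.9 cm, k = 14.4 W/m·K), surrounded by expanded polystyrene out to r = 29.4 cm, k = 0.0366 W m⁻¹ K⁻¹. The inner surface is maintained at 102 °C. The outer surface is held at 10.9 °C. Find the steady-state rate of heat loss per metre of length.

Series thermal resistances, inner to outer:
  R'_stainless steel = ln(0.189/0.162)/(2πk) = 0.1542/(2π·14.4) = 0.001704 m·K/W
  R'_expanded polystyrene = ln(0.294/0.189)/(2πk) = 0.4418/(2π·0.0366) = 1.921 m·K/W
ΣR = 0.001704 + 1.921 = 1.923 m·K/W
Q' = ΔT/ΣR = (102 °C − 10.9 °C)/1.923 = 47.4 W/m

Q' = 47.4 W/m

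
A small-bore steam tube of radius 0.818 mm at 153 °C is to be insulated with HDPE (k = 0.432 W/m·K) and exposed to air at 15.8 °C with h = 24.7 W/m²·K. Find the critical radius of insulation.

r_cr = 1.75 cm

For a cylinder, r_cr = k_ins/h = 0.432/24.7 = 0.0175 m = 1.75 cm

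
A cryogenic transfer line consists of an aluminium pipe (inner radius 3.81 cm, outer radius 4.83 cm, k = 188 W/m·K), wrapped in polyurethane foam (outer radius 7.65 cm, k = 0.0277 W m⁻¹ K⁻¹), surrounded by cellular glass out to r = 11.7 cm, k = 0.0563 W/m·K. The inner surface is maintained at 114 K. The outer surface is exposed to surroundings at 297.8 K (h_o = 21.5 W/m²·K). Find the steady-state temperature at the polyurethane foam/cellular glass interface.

Series thermal resistances, inner to outer:
  R'_aluminium = ln(0.0483/0.0381)/(2πk) = 0.2372/(2π·188) = 2.008×10^-4 m·K/W
  R'_polyurethane foam = ln(0.0765/0.0483)/(2πk) = 0.4599/(2π·0.0277) = 2.642 m·K/W
  R'_cellular glass = ln(0.117/0.0765)/(2πk) = 0.4249/(2π·0.0563) = 1.201 m·K/W
  R'_conv,out = 1/(2πr h) = 1/(2π·0.117·21.5) = 0.06327 m·K/W
ΣR = 2.008×10^-4 + 2.642 + 1.201 + 0.06327 = 3.906 m·K/W
Q' = ΔT/ΣR = (114 K − 297.8 K)/3.906 = -47.06 W/m
From the inner boundary to the polyurethane foam/cellular glass interface, ΣR_partial = 2.642 m·K/W.
T_interface = T_in − Q'·ΣR_partial = 114 K − (-47.06)(2.642) = 238.3 K

T = 238.3 K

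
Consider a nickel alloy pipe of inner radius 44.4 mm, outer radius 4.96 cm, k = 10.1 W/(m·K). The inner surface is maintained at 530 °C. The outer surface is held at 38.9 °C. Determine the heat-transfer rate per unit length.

Q' = 281 kW/m

Q' = 2πk·ΔT/ln(r₂/r₁) = 2π × 10.1 × 491.1 / ln(0.0496/0.0444) = 2.81×10^5 W/m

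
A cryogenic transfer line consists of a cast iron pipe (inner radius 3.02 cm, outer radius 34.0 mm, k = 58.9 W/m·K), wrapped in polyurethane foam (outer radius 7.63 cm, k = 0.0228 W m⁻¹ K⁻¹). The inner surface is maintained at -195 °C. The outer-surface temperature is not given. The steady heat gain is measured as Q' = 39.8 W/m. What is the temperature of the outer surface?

T_out = 29.6 °C

Sum the resistances:
  R'_cast iron = ln(0.0340/0.0302)/(2πk) = 0.1185/(2π·58.9) = 3.203×10^-4 m·K/W
  R'_polyurethane foam = ln(0.0763/0.0340)/(2πk) = 0.8083/(2π·0.0228) = 5.642 m·K/W
ΣR = 5.643 m·K/W
ΔT = Q'·ΣR = 39.8 × 5.643 = 224.6 K
Heat flows inward, so T_out = T_in + ΔT = -195 + 224.6 = 29.6 °C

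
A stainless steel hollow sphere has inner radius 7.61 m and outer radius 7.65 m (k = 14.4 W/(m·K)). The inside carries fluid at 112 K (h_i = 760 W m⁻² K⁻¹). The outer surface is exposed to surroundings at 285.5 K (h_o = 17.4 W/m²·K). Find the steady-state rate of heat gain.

Q = 2.07×10^6 W

Resistance network (inner→outer):
  R_conv,in = 1/(4πr²h) = 1/(4π·7.61²·760) = 1.808×10^-6 K/W
  R_stainless steel = (1/7.61 − 1/7.65)/(4πk) = 6.871×10^-4/(4π·14.4) = 3.797×10^-6 K/W
  R_conv,out = 1/(4πr²h) = 1/(4π·7.65²·17.4) = 7.815×10^-5 K/W
ΣR = 1.808×10^-6 + 3.797×10^-6 + 7.815×10^-5 = 8.376×10^-5 K/W
Q = ΔT/ΣR = (112 K − 285.5 K)/8.376×10^-5 = -2.07×10^6 W
(Negative Q ⇒ heat flows inward; heat gain = 2.07×10^6 W.)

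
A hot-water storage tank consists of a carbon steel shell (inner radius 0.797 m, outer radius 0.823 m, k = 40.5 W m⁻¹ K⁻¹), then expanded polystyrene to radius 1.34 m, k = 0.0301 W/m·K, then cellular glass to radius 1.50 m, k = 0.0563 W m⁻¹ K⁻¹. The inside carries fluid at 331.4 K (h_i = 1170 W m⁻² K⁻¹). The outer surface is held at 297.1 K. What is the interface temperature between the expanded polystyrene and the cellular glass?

T = 300.0 K

Series thermal resistances, inner to outer:
  R_conv,in = 1/(4πr²h) = 1/(4π·0.797²·1170) = 1.071×10^-4 K/W
  R_carbon steel = (1/0.797 − 1/0.823)/(4πk) = 0.03964/(4π·40.5) = 7.788×10^-5 K/W
  R_expanded polystyrene = (1/0.823 − 1/1.34)/(4πk) = 0.4688/(4π·0.0301) = 1.239 K/W
  R_cellular glass = (1/1.34 − 1/1.50)/(4πk) = 0.07960/(4π·0.0563) = 0.1125 K/W
ΣR = 1.071×10^-4 + 7.788×10^-5 + 1.239 + 0.1125 = 1.352 K/W
Q = ΔT/ΣR = (331.4 K − 297.1 K)/1.352 = 25.37 W
From the inner boundary to the expanded polystyrene/cellular glass interface, ΣR_partial = 1.239 K/W.
T_interface = T_in − Q·ΣR_partial = 331.4 K − (25.37)(1.239) = 300.0 K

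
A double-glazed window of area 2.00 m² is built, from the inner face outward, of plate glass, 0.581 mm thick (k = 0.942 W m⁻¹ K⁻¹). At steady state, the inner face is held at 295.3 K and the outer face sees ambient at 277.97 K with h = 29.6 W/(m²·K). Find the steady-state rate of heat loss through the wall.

Q = 1010 W

Treat each layer as a resistance in series:
  R_plate glass = L/(kA) = 5.81×10^-4/(0.942·2.00) = 3.084×10^-4 K/W
  R_conv,out = 1/(hA) = 1/(29.6·2.00) = 0.01689 K/W
ΣR = 3.084×10^-4 + 0.01689 = 0.01720 K/W
Q = ΔT/ΣR = (295.3 K − 277.97 K)/0.01720 = 1010 W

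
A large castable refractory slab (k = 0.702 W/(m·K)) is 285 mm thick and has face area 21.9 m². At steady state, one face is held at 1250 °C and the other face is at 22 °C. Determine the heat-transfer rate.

Q = kA·ΔT/L = 0.702 × 21.9 × |1250 °C − 22 °C| / 0.285 = 66200 W

Q = 66200 W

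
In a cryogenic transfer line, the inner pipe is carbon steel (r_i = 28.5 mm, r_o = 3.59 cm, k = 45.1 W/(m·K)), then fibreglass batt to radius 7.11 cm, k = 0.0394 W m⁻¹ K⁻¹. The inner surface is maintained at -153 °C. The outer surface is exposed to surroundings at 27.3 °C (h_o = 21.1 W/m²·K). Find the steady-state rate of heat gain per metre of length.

Q' = 62.9 W/m

Series thermal resistances, inner to outer:
  R'_carbon steel = ln(0.0359/0.0285)/(2πk) = 0.2308/(2π·45.1) = 8.146×10^-4 m·K/W
  R'_fibreglass batt = ln(0.0711/0.0359)/(2πk) = 0.6834/(2π·0.0394) = 2.760 m·K/W
  R'_conv,out = 1/(2πr h) = 1/(2π·0.0711·21.1) = 0.1061 m·K/W
ΣR = 8.146×10^-4 + 2.760 + 0.1061 = 2.867 m·K/W
Q' = ΔT/ΣR = (-153 °C − 27.3 °C)/2.867 = -62.9 W/m
(Negative Q' ⇒ heat flows inward; heat gain = 62.9 W/m.)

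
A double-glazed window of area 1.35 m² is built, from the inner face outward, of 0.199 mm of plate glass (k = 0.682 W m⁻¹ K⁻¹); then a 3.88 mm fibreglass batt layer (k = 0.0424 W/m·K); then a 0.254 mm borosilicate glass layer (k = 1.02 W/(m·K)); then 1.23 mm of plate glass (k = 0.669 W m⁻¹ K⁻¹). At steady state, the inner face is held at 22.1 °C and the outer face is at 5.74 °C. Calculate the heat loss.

Q = 235 W

Series thermal resistances, inner to outer:
  R_plate glass = L/(kA) = 1.99×10^-4/(0.682·1.35) = 2.161×10^-4 K/W
  R_fibreglass batt = L/(kA) = 0.00388/(0.0424·1.35) = 0.06778 K/W
  R_borosilicate glass = L/(kA) = 2.54×10^-4/(1.02·1.35) = 1.845×10^-4 K/W
  R_plate glass = L/(kA) = 0.00123/(0.669·1.35) = 0.001362 K/W
ΣR = 2.161×10^-4 + 0.06778 + 1.845×10^-4 + 0.001362 = 0.06954 K/W
Q = ΔT/ΣR = (22.1 °C − 5.74 °C)/0.06954 = 235 W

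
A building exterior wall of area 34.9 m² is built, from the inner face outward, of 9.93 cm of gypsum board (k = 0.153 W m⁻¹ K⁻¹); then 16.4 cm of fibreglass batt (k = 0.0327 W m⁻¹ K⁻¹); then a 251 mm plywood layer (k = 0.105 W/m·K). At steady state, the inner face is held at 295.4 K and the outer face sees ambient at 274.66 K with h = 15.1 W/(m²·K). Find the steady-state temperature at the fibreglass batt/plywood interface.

T = 280.93 K

Series thermal resistances, inner to outer:
  R_gypsum board = L/(kA) = 0.0993/(0.153·34.9) = 0.01860 K/W
  R_fibreglass batt = L/(kA) = 0.164/(0.0327·34.9) = 0.1437 K/W
  R_plywood = L/(kA) = 0.251/(0.105·34.9) = 0.06850 K/W
  R_conv,out = 1/(hA) = 1/(15.1·34.9) = 0.001898 K/W
ΣR = 0.01860 + 0.1437 + 0.06850 + 0.001898 = 0.2327 K/W
Q = ΔT/ΣR = (295.4 K − 274.66 K)/0.2327 = 89.13 W
From the inner boundary to the fibreglass batt/plywood interface, ΣR_partial = 0.1623 K/W.
T_interface = T_in − Q·ΣR_partial = 295.4 K − (89.13)(0.1623) = 280.93 K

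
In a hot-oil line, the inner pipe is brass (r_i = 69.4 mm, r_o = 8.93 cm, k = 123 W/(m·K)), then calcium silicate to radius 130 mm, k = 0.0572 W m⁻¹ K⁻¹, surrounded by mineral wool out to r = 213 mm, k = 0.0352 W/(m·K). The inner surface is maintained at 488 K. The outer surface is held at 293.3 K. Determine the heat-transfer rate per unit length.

Treat each layer as a resistance in series:
  R'_brass = ln(0.0893/0.0694)/(2πk) = 0.2521/(2π·123) = 3.262×10^-4 m·K/W
  R'_calcium silicate = ln(0.130/0.0893)/(2πk) = 0.3755/(2π·0.0572) = 1.045 m·K/W
  R'_mineral wool = ln(0.213/0.130)/(2πk) = 0.4938/(2π·0.0352) = 2.232 m·K/W
ΣR = 3.262×10^-4 + 1.045 + 2.232 = 3.277 m·K/W
Q' = ΔT/ΣR = (488 K − 293.3 K)/3.277 = 59.4 W/m

Q' = 59.4 W/m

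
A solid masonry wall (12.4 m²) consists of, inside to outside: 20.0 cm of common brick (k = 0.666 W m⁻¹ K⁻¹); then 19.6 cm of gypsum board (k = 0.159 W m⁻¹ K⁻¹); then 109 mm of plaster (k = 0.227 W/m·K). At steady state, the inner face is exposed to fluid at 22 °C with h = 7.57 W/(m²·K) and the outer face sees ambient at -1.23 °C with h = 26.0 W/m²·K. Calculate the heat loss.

Q = 132 W

Resistance network (inner→outer):
  R_conv,in = 1/(hA) = 1/(7.57·12.4) = 0.01065 K/W
  R_common brick = L/(kA) = 0.200/(0.666·12.4) = 0.02422 K/W
  R_gypsum board = L/(kA) = 0.196/(0.159·12.4) = 0.09941 K/W
  R_plaster = L/(kA) = 0.109/(0.227·12.4) = 0.03872 K/W
  R_conv,out = 1/(hA) = 1/(26.0·12.4) = 0.003102 K/W
ΣR = 0.01065 + 0.02422 + 0.09941 + 0.03872 + 0.003102 = 0.1761 K/W
Q = ΔT/ΣR = (22 °C − -1.23 °C)/0.1761 = 132 W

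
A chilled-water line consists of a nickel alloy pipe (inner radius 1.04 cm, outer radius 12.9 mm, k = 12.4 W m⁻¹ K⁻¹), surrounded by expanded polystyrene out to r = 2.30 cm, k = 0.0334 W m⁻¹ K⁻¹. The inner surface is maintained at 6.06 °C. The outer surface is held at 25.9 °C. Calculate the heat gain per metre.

Q' = 7.19 W/m

Resistance network (inner→outer):
  R'_nickel alloy = ln(0.0129/0.0104)/(2πk) = 0.2154/(2π·12.4) = 0.002765 m·K/W
  R'_expanded polystyrene = ln(0.0230/0.0129)/(2πk) = 0.5783/(2π·0.0334) = 2.756 m·K/W
ΣR = 0.002765 + 2.756 = 2.759 m·K/W
Q' = ΔT/ΣR = (6.06 °C − 25.9 °C)/2.759 = -7.19 W/m
(Negative Q' ⇒ heat flows inward; heat gain = 7.19 W/m.)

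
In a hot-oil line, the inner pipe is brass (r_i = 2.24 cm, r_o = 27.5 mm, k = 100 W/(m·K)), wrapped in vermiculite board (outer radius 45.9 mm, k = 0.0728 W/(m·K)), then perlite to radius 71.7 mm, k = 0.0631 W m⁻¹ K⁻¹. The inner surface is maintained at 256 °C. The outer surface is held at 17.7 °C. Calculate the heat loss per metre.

Q' = 106 W/m

Treat each layer as a resistance in series:
  R'_brass = ln(0.0275/0.0224)/(2πk) = 0.2051/(2π·100) = 3.265×10^-4 m·K/W
  R'_vermiculite board = ln(0.0459/0.0275)/(2πk) = 0.5123/(2π·0.0728) = 1.120 m·K/W
  R'_perlite = ln(0.0717/0.0459)/(2πk) = 0.4460/(2π·0.0631) = 1.125 m·K/W
ΣR = 3.265×10^-4 + 1.120 + 1.125 = 2.245 m·K/W
Q' = ΔT/ΣR = (256 °C − 17.7 °C)/2.245 = 106 W/m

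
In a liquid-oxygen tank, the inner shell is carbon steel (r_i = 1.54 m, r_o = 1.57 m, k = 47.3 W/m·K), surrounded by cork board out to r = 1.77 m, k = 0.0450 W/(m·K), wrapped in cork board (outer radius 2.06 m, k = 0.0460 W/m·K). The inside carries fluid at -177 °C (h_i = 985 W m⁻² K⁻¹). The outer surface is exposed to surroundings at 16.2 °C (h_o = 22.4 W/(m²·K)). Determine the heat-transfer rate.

Q = 727 W

Treat each layer as a resistance in series:
  R_conv,in = 1/(4πr²h) = 1/(4π·1.54²·985) = 3.407×10^-5 K/W
  R_carbon steel = (1/1.54 − 1/1.57)/(4πk) = 0.01241/(4π·47.3) = 2.088×10^-5 K/W
  R_cork board = (1/1.57 − 1/1.77)/(4πk) = 0.07197/(4π·0.0450) = 0.1273 K/W
  R_cork board = (1/1.77 − 1/2.06)/(4πk) = 0.07953/(4π·0.0460) = 0.1376 K/W
  R_conv,out = 1/(4πr²h) = 1/(4π·2.06²·22.4) = 8.372×10^-4 K/W
ΣR = 3.407×10^-5 + 2.088×10^-5 + 0.1273 + 0.1376 + 8.372×10^-4 = 0.2658 K/W
Q = ΔT/ΣR = (-177 °C − 16.2 °C)/0.2658 = -727 W
(Negative Q ⇒ heat flows inward; heat gain = 727 W.)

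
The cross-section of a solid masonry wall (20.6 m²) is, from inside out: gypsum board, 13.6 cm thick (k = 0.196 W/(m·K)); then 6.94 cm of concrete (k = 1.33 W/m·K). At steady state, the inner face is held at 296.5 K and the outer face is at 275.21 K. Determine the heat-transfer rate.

Q = 588 W

Treat each layer as a resistance in series:
  R_gypsum board = L/(kA) = 0.136/(0.196·20.6) = 0.03368 K/W
  R_concrete = L/(kA) = 0.0694/(1.33·20.6) = 0.002533 K/W
ΣR = 0.03368 + 0.002533 = 0.03621 K/W
Q = ΔT/ΣR = (296.5 K − 275.21 K)/0.03621 = 588 W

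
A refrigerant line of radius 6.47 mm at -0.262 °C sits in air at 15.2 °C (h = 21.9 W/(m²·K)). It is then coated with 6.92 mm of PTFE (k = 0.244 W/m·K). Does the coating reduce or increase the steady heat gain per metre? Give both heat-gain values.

increases: 13.8 → 15.2 W/m

Critical radius for a cylinder: r_cr = k/h = 0.0111 m = 1.11 cm.
Outer radius after coating: r₂ = 0.00647 + 0.00692 = 0.01339 m.
r₁ < r_cr < r₂: heat gain rises to a maximum at r_cr then falls. Whether the coating helps depends on whether Q(r₂) has dropped back below Q(r₁).
Bare: R = 1/(2πr₁h) = 1.123 m·K/W; Q = 15.462/1.123 = 13.8 W/m.
Coated: R = R_cond + R_conv = 1.017 m·K/W; Q = 15.462/1.017 = 15.2 W/m.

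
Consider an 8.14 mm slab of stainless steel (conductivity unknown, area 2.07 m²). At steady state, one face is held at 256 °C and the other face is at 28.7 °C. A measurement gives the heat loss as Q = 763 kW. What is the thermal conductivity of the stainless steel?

ΣR = ΔT/Q = |256 − 28.7|/7.63×10^5 = 2.979×10^-4 K/W
L/(kA) = 2.979×10^-4 ⇒ k = 0.00814/(2.979×10^-4·2.07) = 13.2 W/m·K

k = 13.2 W/m·K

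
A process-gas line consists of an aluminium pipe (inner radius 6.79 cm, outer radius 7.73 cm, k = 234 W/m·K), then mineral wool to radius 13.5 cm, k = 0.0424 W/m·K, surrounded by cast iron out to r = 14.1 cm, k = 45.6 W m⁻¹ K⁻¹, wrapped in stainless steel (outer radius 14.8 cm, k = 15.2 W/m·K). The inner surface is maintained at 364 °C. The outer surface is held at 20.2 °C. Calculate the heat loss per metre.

Q' = 164 W/m

Treat each layer as a resistance in series:
  R'_aluminium = ln(0.0773/0.0679)/(2πk) = 0.1297/(2π·234) = 8.819×10^-5 m·K/W
  R'_mineral wool = ln(0.135/0.0773)/(2πk) = 0.5576/(2π·0.0424) = 2.093 m·K/W
  R'_cast iron = ln(0.141/0.135)/(2πk) = 0.04349/(2π·45.6) = 1.518×10^-4 m·K/W
  R'_stainless steel = ln(0.148/0.141)/(2πk) = 0.04845/(2π·15.2) = 5.073×10^-4 m·K/W
ΣR = 8.819×10^-5 + 2.093 + 1.518×10^-4 + 5.073×10^-4 = 2.094 m·K/W
Q' = ΔT/ΣR = (364 °C − 20.2 °C)/2.094 = 164 W/m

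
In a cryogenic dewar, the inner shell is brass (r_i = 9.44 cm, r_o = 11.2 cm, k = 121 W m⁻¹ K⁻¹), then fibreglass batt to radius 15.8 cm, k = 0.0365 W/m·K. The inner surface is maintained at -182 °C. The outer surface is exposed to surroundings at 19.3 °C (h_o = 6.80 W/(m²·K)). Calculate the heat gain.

Resistance network (inner→outer):
  R_brass = (1/0.0944 − 1/0.112)/(4πk) = 1.665/(4π·121) = 0.001095 K/W
  R_fibreglass batt = (1/0.112 − 1/0.158)/(4πk) = 2.599/(4π·0.0365) = 5.667 K/W
  R_conv,out = 1/(4πr²h) = 1/(4π·0.158²·6.80) = 0.4688 K/W
ΣR = 0.001095 + 5.667 + 0.4688 = 6.137 K/W
Q = ΔT/ΣR = (-182 °C − 19.3 °C)/6.137 = -32.8 W
(Negative Q ⇒ heat flows inward; heat gain = 32.8 W.)

Q = 32.8 W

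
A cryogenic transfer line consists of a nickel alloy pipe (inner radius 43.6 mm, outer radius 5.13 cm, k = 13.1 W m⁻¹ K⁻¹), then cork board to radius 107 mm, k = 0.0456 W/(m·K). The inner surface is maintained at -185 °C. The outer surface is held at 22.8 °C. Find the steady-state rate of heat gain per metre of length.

Treat each layer as a resistance in series:
  R'_nickel alloy = ln(0.0513/0.0436)/(2πk) = 0.1626/(2π·13.1) = 0.001976 m·K/W
  R'_cork board = ln(0.107/0.0513)/(2πk) = 0.7351/(2π·0.0456) = 2.566 m·K/W
ΣR = 0.001976 + 2.566 = 2.568 m·K/W
Q' = ΔT/ΣR = (-185 °C − 22.8 °C)/2.568 = -80.9 W/m
(Negative Q' ⇒ heat flows inward; heat gain = 80.9 W/m.)

Q' = 80.9 W/m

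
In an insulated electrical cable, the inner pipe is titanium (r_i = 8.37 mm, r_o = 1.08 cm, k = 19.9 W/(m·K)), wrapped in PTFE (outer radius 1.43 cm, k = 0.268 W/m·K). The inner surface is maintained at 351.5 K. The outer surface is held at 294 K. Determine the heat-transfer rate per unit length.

Series thermal resistances, inner to outer:
  R'_titanium = ln(0.0108/0.00837)/(2πk) = 0.2549/(2π·19.9) = 0.002039 m·K/W
  R'_PTFE = ln(0.0143/0.0108)/(2πk) = 0.2807/(2π·0.268) = 0.1667 m·K/W
ΣR = 0.002039 + 0.1667 = 0.1687 m·K/W
Q' = ΔT/ΣR = (351.5 K − 294 K)/0.1687 = 341 W/m

Q' = 341 W/m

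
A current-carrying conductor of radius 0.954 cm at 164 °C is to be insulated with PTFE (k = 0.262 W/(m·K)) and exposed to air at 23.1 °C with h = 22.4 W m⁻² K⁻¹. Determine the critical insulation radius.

r_cr = 1.17 cm

For a cylinder, r_cr = k_ins/h = 0.262/22.4 = 0.0117 m = 1.17 cm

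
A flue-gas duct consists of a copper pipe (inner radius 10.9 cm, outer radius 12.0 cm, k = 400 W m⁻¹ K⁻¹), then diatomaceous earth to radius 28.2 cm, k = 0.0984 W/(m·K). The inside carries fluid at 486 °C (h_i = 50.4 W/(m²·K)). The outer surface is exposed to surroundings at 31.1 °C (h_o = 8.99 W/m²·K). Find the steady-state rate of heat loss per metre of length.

Treat each layer as a resistance in series:
  R'_conv,in = 1/(2πr h) = 1/(2π·0.109·50.4) = 0.02897 m·K/W
  R'_copper = ln(0.120/0.109)/(2πk) = 0.09614/(2π·400) = 3.825×10^-5 m·K/W
  R'_diatomaceous earth = ln(0.282/0.120)/(2πk) = 0.8544/(2π·0.0984) = 1.382 m·K/W
  R'_conv,out = 1/(2πr h) = 1/(2π·0.282·8.99) = 0.06278 m·K/W
ΣR = 0.02897 + 3.825×10^-5 + 1.382 + 0.06278 = 1.474 m·K/W
Q' = ΔT/ΣR = (486 °C − 31.1 °C)/1.474 = 309 W/m

Q' = 309 W/m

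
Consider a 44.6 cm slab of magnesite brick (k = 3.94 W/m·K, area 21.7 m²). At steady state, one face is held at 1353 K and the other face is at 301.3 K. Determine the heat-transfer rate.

Q = kA·ΔT/L = 3.94 × 21.7 × |1353 K − 301.3 K| / 0.446 = 2.02×10^5 W

Q = 2.02×10^5 W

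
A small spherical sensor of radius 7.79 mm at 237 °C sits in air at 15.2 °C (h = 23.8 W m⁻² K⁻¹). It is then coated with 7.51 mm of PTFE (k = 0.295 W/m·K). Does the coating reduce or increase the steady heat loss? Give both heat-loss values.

increases: 4.03 → 7.09 W

Critical radius for a sphere: r_cr = 2k/h = 0.0248 m = 2.48 cm.
Outer radius after coating: r₂ = 0.00779 + 0.00751 = 0.01530 m.
Since r₁ < r_cr and r₂ ≤ r_cr, the coating moves toward the maximum at r_cr — heat loss rises.
Bare: R = 1/(4πr₁²h) = 55.10 K/W; Q = 221.8/55.10 = 4.03 W.
Coated: R = R_cond + R_conv = 31.28 K/W; Q = 221.8/31.28 = 7.09 W.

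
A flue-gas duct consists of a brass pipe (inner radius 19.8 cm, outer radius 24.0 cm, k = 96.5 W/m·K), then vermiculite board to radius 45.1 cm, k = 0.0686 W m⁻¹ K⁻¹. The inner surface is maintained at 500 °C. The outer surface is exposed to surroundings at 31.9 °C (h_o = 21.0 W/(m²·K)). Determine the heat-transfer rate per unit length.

Resistance network (inner→outer):
  R'_brass = ln(0.240/0.198)/(2πk) = 0.1924/(2π·96.5) = 3.173×10^-4 m·K/W
  R'_vermiculite board = ln(0.451/0.240)/(2πk) = 0.6308/(2π·0.0686) = 1.464 m·K/W
  R'_conv,out = 1/(2πr h) = 1/(2π·0.451·21.0) = 0.01680 m·K/W
ΣR = 3.173×10^-4 + 1.464 + 0.01680 = 1.481 m·K/W
Q' = ΔT/ΣR = (500 °C − 31.9 °C)/1.481 = 316 W/m

Q' = 316 W/m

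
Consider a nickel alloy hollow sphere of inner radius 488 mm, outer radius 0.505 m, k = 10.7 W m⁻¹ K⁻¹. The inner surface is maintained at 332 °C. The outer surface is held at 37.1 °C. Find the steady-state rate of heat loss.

Q = 575 kW

Q = 4πk·ΔT/(1/r₁ − 1/r₂) = 4π × 10.7 × 294.9 / (1/0.488 − 1/0.505) = 5.75×10^5 W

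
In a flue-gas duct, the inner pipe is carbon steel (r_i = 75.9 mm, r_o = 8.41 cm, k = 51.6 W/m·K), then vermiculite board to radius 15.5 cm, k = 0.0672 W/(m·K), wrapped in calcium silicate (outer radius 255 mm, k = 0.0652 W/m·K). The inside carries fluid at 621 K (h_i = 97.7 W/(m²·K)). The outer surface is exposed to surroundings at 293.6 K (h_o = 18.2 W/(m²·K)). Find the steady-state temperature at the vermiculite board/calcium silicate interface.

Series thermal resistances, inner to outer:
  R'_conv,in = 1/(2πr h) = 1/(2π·0.0759·97.7) = 0.02146 m·K/W
  R'_carbon steel = ln(0.0841/0.0759)/(2πk) = 0.1026/(2π·51.6) = 3.164×10^-4 m·K/W
  R'_vermiculite board = ln(0.155/0.0841)/(2πk) = 0.6114/(2π·0.0672) = 1.448 m·K/W
  R'_calcium silicate = ln(0.255/0.155)/(2πk) = 0.4978/(2π·0.0652) = 1.215 m·K/W
  R'_conv,out = 1/(2πr h) = 1/(2π·0.255·18.2) = 0.03429 m·K/W
ΣR = 0.02146 + 3.164×10^-4 + 1.448 + 1.215 + 0.03429 = 2.719 m·K/W
Q' = ΔT/ΣR = (621 K − 293.6 K)/2.719 = 120.4 W/m
From the inner boundary to the vermiculite board/calcium silicate interface, ΣR_partial = 1.470 m·K/W.
T_interface = T_in − Q'·ΣR_partial = 621 K − (120.4)(1.470) = 444 K

T = 444 K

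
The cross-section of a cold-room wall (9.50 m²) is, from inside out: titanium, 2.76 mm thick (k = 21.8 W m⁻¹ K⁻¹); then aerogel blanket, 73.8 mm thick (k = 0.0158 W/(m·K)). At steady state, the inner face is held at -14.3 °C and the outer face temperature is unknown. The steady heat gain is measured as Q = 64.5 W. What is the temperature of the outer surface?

Series resistances:
  R_titanium = L/(kA) = 0.00276/(21.8·9.50) = 1.333×10^-5 K/W
  R_aerogel blanket = L/(kA) = 0.0738/(0.0158·9.50) = 0.4917 K/W
ΣR = 0.4917 K/W
ΔT = Q·ΣR = 64.5 × 0.4917 = 31.71 K
Heat flows inward, so T_out = T_in + ΔT = -14.3 + 31.71 = 17.4 °C

T_out = 17.4 °C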